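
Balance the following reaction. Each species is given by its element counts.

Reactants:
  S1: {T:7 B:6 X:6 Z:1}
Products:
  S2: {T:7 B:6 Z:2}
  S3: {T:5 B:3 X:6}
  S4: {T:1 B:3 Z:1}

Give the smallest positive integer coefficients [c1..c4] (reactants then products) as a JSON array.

T: 5·7 = 35 | 1·7+5·5+3·1 = 35
B: 5·6 = 30 | 1·6+5·3+3·3 = 30
X: 5·6 = 30 | 1·0+5·6+3·0 = 30
Z: 5·1 = 5 | 1·2+5·0+3·1 = 5
gcd(5,1,5,3) = 1

Coefficients: [5, 1, 5, 3]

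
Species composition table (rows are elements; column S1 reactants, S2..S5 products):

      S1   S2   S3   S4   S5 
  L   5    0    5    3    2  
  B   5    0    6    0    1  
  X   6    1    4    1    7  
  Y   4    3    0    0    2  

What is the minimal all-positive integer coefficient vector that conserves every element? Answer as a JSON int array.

L: 5·5 = 25 | 6·0+4·5+1·3+1·2 = 25
B: 5·5 = 25 | 6·0+4·6+1·0+1·1 = 25
X: 5·6 = 30 | 6·1+4·4+1·1+1·7 = 30
Y: 5·4 = 20 | 6·3+4·0+1·0+1·2 = 20
gcd(5,6,4,1,1) = 1

Coefficients: [5, 6, 4, 1, 1]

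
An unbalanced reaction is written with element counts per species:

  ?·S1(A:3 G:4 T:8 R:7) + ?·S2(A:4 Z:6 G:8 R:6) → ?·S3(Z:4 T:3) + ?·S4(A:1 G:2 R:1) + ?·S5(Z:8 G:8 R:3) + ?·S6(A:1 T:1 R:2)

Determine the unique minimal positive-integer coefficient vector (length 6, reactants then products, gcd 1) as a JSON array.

Coefficients: [1, 2, 1, 6, 1, 5]

A: 1·3+2·4 = 11 | 1·0+6·1+1·0+5·1 = 11
Z: 1·0+2·6 = 12 | 1·4+6·0+1·8+5·0 = 12
G: 1·4+2·8 = 20 | 1·0+6·2+1·8+5·0 = 20
T: 1·8+2·0 = 8 | 1·3+6·0+1·0+5·1 = 8
R: 1·7+2·6 = 19 | 1·0+6·1+1·3+5·2 = 19
gcd(1,2,1,6,1,5) = 1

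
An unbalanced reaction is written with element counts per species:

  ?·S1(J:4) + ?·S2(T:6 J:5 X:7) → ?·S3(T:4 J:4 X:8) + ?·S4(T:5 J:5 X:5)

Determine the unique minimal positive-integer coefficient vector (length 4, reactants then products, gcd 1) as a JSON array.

Coefficients: [1, 4, 1, 4]

T: 1·0+4·6 = 24 | 1·4+4·5 = 24
J: 1·4+4·5 = 24 | 1·4+4·5 = 24
X: 1·0+4·7 = 28 | 1·8+4·5 = 28
gcd(1,4,1,4) = 1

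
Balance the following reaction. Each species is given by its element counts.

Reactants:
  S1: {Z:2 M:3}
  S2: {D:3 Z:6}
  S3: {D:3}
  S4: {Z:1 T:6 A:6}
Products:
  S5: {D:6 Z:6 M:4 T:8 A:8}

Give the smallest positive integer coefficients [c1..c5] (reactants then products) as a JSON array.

D: 4·0+1·3+5·3+4·0 = 18 | 3·6 = 18
Z: 4·2+1·6+5·0+4·1 = 18 | 3·6 = 18
M: 4·3+1·0+5·0+4·0 = 12 | 3·4 = 12
T: 4·0+1·0+5·0+4·6 = 24 | 3·8 = 24
A: 4·0+1·0+5·0+4·6 = 24 | 3·8 = 24
gcd(4,1,5,4,3) = 1

Coefficients: [4, 1, 5, 4, 3]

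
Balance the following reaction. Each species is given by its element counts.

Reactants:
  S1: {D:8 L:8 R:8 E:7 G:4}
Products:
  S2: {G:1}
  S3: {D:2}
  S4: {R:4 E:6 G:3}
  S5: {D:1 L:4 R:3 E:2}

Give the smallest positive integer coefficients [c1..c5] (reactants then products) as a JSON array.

D: 2·8 = 16 | 5·0+6·2+1·0+4·1 = 16
L: 2·8 = 16 | 5·0+6·0+1·0+4·4 = 16
R: 2·8 = 16 | 5·0+6·0+1·4+4·3 = 16
E: 2·7 = 14 | 5·0+6·0+1·6+4·2 = 14
G: 2·4 = 8 | 5·1+6·0+1·3+4·0 = 8
gcd(2,5,6,1,4) = 1

Coefficients: [2, 5, 6, 1, 4]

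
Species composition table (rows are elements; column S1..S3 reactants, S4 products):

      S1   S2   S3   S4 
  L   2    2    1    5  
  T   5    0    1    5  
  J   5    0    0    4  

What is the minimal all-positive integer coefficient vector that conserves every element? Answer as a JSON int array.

Coefficients: [4, 6, 5, 5]

L: 4·2+6·2+5·1 = 25 | 5·5 = 25
T: 4·5+6·0+5·1 = 25 | 5·5 = 25
J: 4·5+6·0+5·0 = 20 | 5·4 = 20
gcd(4,6,5,5) = 1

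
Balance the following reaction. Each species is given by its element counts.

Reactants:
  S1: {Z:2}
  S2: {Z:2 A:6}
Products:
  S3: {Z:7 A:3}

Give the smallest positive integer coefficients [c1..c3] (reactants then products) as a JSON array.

Coefficients: [6, 1, 2]

Z: 6·2+1·2 = 14 | 2·7 = 14
A: 6·0+1·6 = 6 | 2·3 = 6
gcd(6,1,2) = 1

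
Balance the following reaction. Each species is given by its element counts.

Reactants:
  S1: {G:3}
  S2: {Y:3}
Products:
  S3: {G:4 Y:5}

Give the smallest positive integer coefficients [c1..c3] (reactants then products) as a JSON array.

G: 4·3+5·0 = 12 | 3·4 = 12
Y: 4·0+5·3 = 15 | 3·5 = 15
gcd(4,5,3) = 1

Coefficients: [4, 5, 3]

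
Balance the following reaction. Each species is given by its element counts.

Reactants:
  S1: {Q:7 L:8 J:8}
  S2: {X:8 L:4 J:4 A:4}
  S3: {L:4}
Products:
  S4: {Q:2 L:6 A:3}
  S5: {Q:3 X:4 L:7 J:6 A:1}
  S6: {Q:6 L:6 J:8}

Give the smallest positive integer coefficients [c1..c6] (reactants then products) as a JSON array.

Coefficients: [4, 3, 4, 2, 6, 1]

Q: 4·7+3·0+4·0 = 28 | 2·2+6·3+1·6 = 28
X: 4·0+3·8+4·0 = 24 | 2·0+6·4+1·0 = 24
L: 4·8+3·4+4·4 = 60 | 2·6+6·7+1·6 = 60
J: 4·8+3·4+4·0 = 44 | 2·0+6·6+1·8 = 44
A: 4·0+3·4+4·0 = 12 | 2·3+6·1+1·0 = 12
gcd(4,3,4,2,6,1) = 1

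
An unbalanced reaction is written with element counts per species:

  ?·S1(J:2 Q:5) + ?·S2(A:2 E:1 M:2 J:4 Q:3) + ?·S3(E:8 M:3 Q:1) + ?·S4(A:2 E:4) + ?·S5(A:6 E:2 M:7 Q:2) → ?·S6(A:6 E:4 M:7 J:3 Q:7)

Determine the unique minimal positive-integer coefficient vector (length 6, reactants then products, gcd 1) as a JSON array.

Coefficients: [5, 2, 1, 1, 5, 6]

A: 5·0+2·2+1·0+1·2+5·6 = 36 | 6·6 = 36
E: 5·0+2·1+1·8+1·4+5·2 = 24 | 6·4 = 24
M: 5·0+2·2+1·3+1·0+5·7 = 42 | 6·7 = 42
J: 5·2+2·4+1·0+1·0+5·0 = 18 | 6·3 = 18
Q: 5·5+2·3+1·1+1·0+5·2 = 42 | 6·7 = 42
gcd(5,2,1,1,5,6) = 1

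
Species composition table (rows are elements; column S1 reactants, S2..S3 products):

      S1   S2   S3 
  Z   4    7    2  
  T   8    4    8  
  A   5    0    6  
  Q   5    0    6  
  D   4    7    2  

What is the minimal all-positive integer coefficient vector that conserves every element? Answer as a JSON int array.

Coefficients: [6, 2, 5]

Z: 6·4 = 24 | 2·7+5·2 = 24
T: 6·8 = 48 | 2·4+5·8 = 48
A: 6·5 = 30 | 2·0+5·6 = 30
Q: 6·5 = 30 | 2·0+5·6 = 30
D: 6·4 = 24 | 2·7+5·2 = 24
gcd(6,2,5) = 1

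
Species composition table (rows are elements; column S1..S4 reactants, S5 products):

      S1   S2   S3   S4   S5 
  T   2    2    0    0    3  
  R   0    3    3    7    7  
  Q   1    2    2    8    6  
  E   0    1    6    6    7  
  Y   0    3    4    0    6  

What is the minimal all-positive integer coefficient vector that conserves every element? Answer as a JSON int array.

T: 2·2+4·2+3·0+1·0 = 12 | 4·3 = 12
R: 2·0+4·3+3·3+1·7 = 28 | 4·7 = 28
Q: 2·1+4·2+3·2+1·8 = 24 | 4·6 = 24
E: 2·0+4·1+3·6+1·6 = 28 | 4·7 = 28
Y: 2·0+4·3+3·4+1·0 = 24 | 4·6 = 24
gcd(2,4,3,1,4) = 1

Coefficients: [2, 4, 3, 1, 4]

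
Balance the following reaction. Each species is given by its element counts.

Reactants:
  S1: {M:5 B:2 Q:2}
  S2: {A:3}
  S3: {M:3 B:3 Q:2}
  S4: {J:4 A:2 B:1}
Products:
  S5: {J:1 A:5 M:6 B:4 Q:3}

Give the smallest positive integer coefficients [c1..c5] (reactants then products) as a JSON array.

Coefficients: [3, 6, 3, 1, 4]

J: 3·0+6·0+3·0+1·4 = 4 | 4·1 = 4
A: 3·0+6·3+3·0+1·2 = 20 | 4·5 = 20
M: 3·5+6·0+3·3+1·0 = 24 | 4·6 = 24
B: 3·2+6·0+3·3+1·1 = 16 | 4·4 = 16
Q: 3·2+6·0+3·2+1·0 = 12 | 4·3 = 12
gcd(3,6,3,1,4) = 1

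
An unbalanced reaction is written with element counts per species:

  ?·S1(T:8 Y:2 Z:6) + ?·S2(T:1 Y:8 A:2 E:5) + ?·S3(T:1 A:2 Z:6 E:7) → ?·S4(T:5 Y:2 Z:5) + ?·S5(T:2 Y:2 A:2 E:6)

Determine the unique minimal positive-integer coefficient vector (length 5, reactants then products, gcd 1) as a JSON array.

Coefficients: [4, 1, 1, 6, 2]

T: 4·8+1·1+1·1 = 34 | 6·5+2·2 = 34
Y: 4·2+1·8+1·0 = 16 | 6·2+2·2 = 16
A: 4·0+1·2+1·2 = 4 | 6·0+2·2 = 4
Z: 4·6+1·0+1·6 = 30 | 6·5+2·0 = 30
E: 4·0+1·5+1·7 = 12 | 6·0+2·6 = 12
gcd(4,1,1,6,2) = 1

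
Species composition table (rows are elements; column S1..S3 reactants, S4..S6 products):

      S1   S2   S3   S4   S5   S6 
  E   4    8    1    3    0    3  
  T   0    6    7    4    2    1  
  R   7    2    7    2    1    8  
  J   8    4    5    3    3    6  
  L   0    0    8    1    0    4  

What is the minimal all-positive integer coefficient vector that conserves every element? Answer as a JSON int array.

Coefficients: [4, 1, 3, 4, 3, 5]

E: 4·4+1·8+3·1 = 27 | 4·3+3·0+5·3 = 27
T: 4·0+1·6+3·7 = 27 | 4·4+3·2+5·1 = 27
R: 4·7+1·2+3·7 = 51 | 4·2+3·1+5·8 = 51
J: 4·8+1·4+3·5 = 51 | 4·3+3·3+5·6 = 51
L: 4·0+1·0+3·8 = 24 | 4·1+3·0+5·4 = 24
gcd(4,1,3,4,3,5) = 1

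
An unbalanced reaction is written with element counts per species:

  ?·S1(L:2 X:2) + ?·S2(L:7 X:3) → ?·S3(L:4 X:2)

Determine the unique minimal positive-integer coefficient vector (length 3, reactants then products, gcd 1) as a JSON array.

Coefficients: [1, 2, 4]

L: 1·2+2·7 = 16 | 4·4 = 16
X: 1·2+2·3 = 8 | 4·2 = 8
gcd(1,2,4) = 1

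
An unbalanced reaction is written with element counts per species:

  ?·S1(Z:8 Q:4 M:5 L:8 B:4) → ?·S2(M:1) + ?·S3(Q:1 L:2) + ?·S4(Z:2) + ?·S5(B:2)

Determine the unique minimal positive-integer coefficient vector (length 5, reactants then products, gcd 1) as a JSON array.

Z: 1·8 = 8 | 5·0+4·0+4·2+2·0 = 8
Q: 1·4 = 4 | 5·0+4·1+4·0+2·0 = 4
M: 1·5 = 5 | 5·1+4·0+4·0+2·0 = 5
L: 1·8 = 8 | 5·0+4·2+4·0+2·0 = 8
B: 1·4 = 4 | 5·0+4·0+4·0+2·2 = 4
gcd(1,5,4,4,2) = 1

Coefficients: [1, 5, 4, 4, 2]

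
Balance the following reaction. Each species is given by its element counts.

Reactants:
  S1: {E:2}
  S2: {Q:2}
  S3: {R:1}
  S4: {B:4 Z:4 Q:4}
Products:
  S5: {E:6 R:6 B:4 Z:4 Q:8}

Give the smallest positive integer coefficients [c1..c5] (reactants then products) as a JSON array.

Coefficients: [3, 2, 6, 1, 1]

E: 3·2+2·0+6·0+1·0 = 6 | 1·6 = 6
R: 3·0+2·0+6·1+1·0 = 6 | 1·6 = 6
B: 3·0+2·0+6·0+1·4 = 4 | 1·4 = 4
Z: 3·0+2·0+6·0+1·4 = 4 | 1·4 = 4
Q: 3·0+2·2+6·0+1·4 = 8 | 1·8 = 8
gcd(3,2,6,1,1) = 1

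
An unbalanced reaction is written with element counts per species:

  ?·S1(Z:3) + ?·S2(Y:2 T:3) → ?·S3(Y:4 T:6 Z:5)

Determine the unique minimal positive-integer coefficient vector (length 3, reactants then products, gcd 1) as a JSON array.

Y: 5·0+6·2 = 12 | 3·4 = 12
T: 5·0+6·3 = 18 | 3·6 = 18
Z: 5·3+6·0 = 15 | 3·5 = 15
gcd(5,6,3) = 1

Coefficients: [5, 6, 3]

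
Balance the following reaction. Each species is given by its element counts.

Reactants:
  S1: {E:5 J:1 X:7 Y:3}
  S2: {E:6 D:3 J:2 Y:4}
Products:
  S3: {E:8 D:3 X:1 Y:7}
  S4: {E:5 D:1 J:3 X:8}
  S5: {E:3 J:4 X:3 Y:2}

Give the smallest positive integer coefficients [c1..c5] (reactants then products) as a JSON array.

Coefficients: [5, 6, 5, 3, 2]

E: 5·5+6·6 = 61 | 5·8+3·5+2·3 = 61
D: 5·0+6·3 = 18 | 5·3+3·1+2·0 = 18
J: 5·1+6·2 = 17 | 5·0+3·3+2·4 = 17
X: 5·7+6·0 = 35 | 5·1+3·8+2·3 = 35
Y: 5·3+6·4 = 39 | 5·7+3·0+2·2 = 39
gcd(5,6,5,3,2) = 1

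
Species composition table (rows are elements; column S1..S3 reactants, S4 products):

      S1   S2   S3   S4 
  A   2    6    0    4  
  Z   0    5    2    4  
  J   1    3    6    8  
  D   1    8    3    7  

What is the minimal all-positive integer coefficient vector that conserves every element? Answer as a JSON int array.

A: 4·2+2·6+5·0 = 20 | 5·4 = 20
Z: 4·0+2·5+5·2 = 20 | 5·4 = 20
J: 4·1+2·3+5·6 = 40 | 5·8 = 40
D: 4·1+2·8+5·3 = 35 | 5·7 = 35
gcd(4,2,5,5) = 1

Coefficients: [4, 2, 5, 5]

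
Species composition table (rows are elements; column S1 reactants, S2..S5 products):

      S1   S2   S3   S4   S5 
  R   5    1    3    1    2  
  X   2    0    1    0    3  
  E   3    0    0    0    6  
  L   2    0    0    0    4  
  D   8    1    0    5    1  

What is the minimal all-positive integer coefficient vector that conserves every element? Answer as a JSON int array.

Coefficients: [4, 5, 2, 5, 2]

R: 4·5 = 20 | 5·1+2·3+5·1+2·2 = 20
X: 4·2 = 8 | 5·0+2·1+5·0+2·3 = 8
E: 4·3 = 12 | 5·0+2·0+5·0+2·6 = 12
L: 4·2 = 8 | 5·0+2·0+5·0+2·4 = 8
D: 4·8 = 32 | 5·1+2·0+5·5+2·1 = 32
gcd(4,5,2,5,2) = 1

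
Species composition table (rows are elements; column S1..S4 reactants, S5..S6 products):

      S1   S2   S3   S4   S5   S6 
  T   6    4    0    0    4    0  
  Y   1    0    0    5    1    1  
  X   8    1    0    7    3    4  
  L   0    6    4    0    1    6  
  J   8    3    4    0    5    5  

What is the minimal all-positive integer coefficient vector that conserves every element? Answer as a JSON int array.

Coefficients: [2, 1, 4, 1, 4, 3]

T: 2·6+1·4+4·0+1·0 = 16 | 4·4+3·0 = 16
Y: 2·1+1·0+4·0+1·5 = 7 | 4·1+3·1 = 7
X: 2·8+1·1+4·0+1·7 = 24 | 4·3+3·4 = 24
L: 2·0+1·6+4·4+1·0 = 22 | 4·1+3·6 = 22
J: 2·8+1·3+4·4+1·0 = 35 | 4·5+3·5 = 35
gcd(2,1,4,1,4,3) = 1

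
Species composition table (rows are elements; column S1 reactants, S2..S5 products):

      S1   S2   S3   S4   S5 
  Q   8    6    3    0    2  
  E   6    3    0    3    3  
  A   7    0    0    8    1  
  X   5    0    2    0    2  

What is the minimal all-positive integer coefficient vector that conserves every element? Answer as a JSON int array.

Q: 4·8 = 32 | 1·6+6·3+3·0+4·2 = 32
E: 4·6 = 24 | 1·3+6·0+3·3+4·3 = 24
A: 4·7 = 28 | 1·0+6·0+3·8+4·1 = 28
X: 4·5 = 20 | 1·0+6·2+3·0+4·2 = 20
gcd(4,1,6,3,4) = 1

Coefficients: [4, 1, 6, 3, 4]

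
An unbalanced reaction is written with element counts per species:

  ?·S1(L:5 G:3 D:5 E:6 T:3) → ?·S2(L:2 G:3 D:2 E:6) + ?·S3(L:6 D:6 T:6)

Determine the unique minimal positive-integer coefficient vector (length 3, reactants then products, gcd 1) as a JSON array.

L: 2·5 = 10 | 2·2+1·6 = 10
G: 2·3 = 6 | 2·3+1·0 = 6
D: 2·5 = 10 | 2·2+1·6 = 10
E: 2·6 = 12 | 2·6+1·0 = 12
T: 2·3 = 6 | 2·0+1·6 = 6
gcd(2,2,1) = 1

Coefficients: [2, 2, 1]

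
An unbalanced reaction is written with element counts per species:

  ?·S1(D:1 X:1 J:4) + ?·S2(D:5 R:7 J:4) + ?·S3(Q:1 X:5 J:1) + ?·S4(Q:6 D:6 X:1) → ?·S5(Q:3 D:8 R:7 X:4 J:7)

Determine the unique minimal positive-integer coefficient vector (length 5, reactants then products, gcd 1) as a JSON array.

Q: 3·0+5·0+3·1+2·6 = 15 | 5·3 = 15
D: 3·1+5·5+3·0+2·6 = 40 | 5·8 = 40
R: 3·0+5·7+3·0+2·0 = 35 | 5·7 = 35
X: 3·1+5·0+3·5+2·1 = 20 | 5·4 = 20
J: 3·4+5·4+3·1+2·0 = 35 | 5·7 = 35
gcd(3,5,3,2,5) = 1

Coefficients: [3, 5, 3, 2, 5]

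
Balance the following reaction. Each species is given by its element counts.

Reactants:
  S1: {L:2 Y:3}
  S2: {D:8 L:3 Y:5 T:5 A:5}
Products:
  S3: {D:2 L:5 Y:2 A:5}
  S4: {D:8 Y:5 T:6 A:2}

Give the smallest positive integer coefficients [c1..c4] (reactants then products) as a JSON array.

D: 1·0+6·8 = 48 | 4·2+5·8 = 48
L: 1·2+6·3 = 20 | 4·5+5·0 = 20
Y: 1·3+6·5 = 33 | 4·2+5·5 = 33
T: 1·0+6·5 = 30 | 4·0+5·6 = 30
A: 1·0+6·5 = 30 | 4·5+5·2 = 30
gcd(1,6,4,5) = 1

Coefficients: [1, 6, 4, 5]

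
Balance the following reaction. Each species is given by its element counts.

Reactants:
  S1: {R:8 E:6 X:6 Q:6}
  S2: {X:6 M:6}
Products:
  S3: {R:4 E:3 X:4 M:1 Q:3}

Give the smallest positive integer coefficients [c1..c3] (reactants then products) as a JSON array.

R: 3·8+1·0 = 24 | 6·4 = 24
E: 3·6+1·0 = 18 | 6·3 = 18
X: 3·6+1·6 = 24 | 6·4 = 24
M: 3·0+1·6 = 6 | 6·1 = 6
Q: 3·6+1·0 = 18 | 6·3 = 18
gcd(3,1,6) = 1

Coefficients: [3, 1, 6]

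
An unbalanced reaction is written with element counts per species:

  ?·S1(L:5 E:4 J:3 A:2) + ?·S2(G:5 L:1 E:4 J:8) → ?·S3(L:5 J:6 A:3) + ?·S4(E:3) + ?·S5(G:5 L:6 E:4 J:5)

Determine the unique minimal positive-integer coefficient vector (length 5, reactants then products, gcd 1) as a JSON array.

Coefficients: [3, 1, 2, 4, 1]

G: 3·0+1·5 = 5 | 2·0+4·0+1·5 = 5
L: 3·5+1·1 = 16 | 2·5+4·0+1·6 = 16
E: 3·4+1·4 = 16 | 2·0+4·3+1·4 = 16
J: 3·3+1·8 = 17 | 2·6+4·0+1·5 = 17
A: 3·2+1·0 = 6 | 2·3+4·0+1·0 = 6
gcd(3,1,2,4,1) = 1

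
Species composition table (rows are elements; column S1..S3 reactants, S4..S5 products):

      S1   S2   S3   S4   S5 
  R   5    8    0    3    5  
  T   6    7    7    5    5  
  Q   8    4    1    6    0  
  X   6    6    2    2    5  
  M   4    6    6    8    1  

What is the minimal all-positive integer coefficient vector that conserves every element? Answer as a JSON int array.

Coefficients: [1, 5, 2, 5, 6]

R: 1·5+5·8+2·0 = 45 | 5·3+6·5 = 45
T: 1·6+5·7+2·7 = 55 | 5·5+6·5 = 55
Q: 1·8+5·4+2·1 = 30 | 5·6+6·0 = 30
X: 1·6+5·6+2·2 = 40 | 5·2+6·5 = 40
M: 1·4+5·6+2·6 = 46 | 5·8+6·1 = 46
gcd(1,5,2,5,6) = 1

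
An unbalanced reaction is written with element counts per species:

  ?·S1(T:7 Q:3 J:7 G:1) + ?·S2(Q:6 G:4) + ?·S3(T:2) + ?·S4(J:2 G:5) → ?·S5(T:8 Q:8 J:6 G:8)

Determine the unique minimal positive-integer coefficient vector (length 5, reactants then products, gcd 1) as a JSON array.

T: 2·7+3·0+5·2+2·0 = 24 | 3·8 = 24
Q: 2·3+3·6+5·0+2·0 = 24 | 3·8 = 24
J: 2·7+3·0+5·0+2·2 = 18 | 3·6 = 18
G: 2·1+3·4+5·0+2·5 = 24 | 3·8 = 24
gcd(2,3,5,2,3) = 1

Coefficients: [2, 3, 5, 2, 3]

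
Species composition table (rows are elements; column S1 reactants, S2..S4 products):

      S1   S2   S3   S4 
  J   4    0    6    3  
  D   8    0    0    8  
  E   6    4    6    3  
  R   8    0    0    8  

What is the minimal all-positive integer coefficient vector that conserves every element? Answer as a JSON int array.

Coefficients: [6, 3, 1, 6]

J: 6·4 = 24 | 3·0+1·6+6·3 = 24
D: 6·8 = 48 | 3·0+1·0+6·8 = 48
E: 6·6 = 36 | 3·4+1·6+6·3 = 36
R: 6·8 = 48 | 3·0+1·0+6·8 = 48
gcd(6,3,1,6) = 1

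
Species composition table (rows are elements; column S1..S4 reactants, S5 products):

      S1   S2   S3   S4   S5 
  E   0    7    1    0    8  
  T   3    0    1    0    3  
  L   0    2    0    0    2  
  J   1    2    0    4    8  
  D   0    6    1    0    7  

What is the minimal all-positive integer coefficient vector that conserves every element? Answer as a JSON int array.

Coefficients: [2, 3, 3, 4, 3]

E: 2·0+3·7+3·1+4·0 = 24 | 3·8 = 24
T: 2·3+3·0+3·1+4·0 = 9 | 3·3 = 9
L: 2·0+3·2+3·0+4·0 = 6 | 3·2 = 6
J: 2·1+3·2+3·0+4·4 = 24 | 3·8 = 24
D: 2·0+3·6+3·1+4·0 = 21 | 3·7 = 21
gcd(2,3,3,4,3) = 1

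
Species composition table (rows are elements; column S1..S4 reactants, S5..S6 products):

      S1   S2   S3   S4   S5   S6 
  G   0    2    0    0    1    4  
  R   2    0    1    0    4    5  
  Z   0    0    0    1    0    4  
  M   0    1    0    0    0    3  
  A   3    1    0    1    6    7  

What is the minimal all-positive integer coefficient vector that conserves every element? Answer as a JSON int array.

G: 4·0+3·2+5·0+4·0 = 6 | 2·1+1·4 = 6
R: 4·2+3·0+5·1+4·0 = 13 | 2·4+1·5 = 13
Z: 4·0+3·0+5·0+4·1 = 4 | 2·0+1·4 = 4
M: 4·0+3·1+5·0+4·0 = 3 | 2·0+1·3 = 3
A: 4·3+3·1+5·0+4·1 = 19 | 2·6+1·7 = 19
gcd(4,3,5,4,2,1) = 1

Coefficients: [4, 3, 5, 4, 2, 1]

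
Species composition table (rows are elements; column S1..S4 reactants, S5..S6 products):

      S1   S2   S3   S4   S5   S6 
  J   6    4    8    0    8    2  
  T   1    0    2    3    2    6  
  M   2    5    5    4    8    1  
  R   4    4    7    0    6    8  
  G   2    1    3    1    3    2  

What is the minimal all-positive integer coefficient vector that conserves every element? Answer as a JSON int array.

Coefficients: [1, 3, 4, 3, 6, 1]

J: 1·6+3·4+4·8+3·0 = 50 | 6·8+1·2 = 50
T: 1·1+3·0+4·2+3·3 = 18 | 6·2+1·6 = 18
M: 1·2+3·5+4·5+3·4 = 49 | 6·8+1·1 = 49
R: 1·4+3·4+4·7+3·0 = 44 | 6·6+1·8 = 44
G: 1·2+3·1+4·3+3·1 = 20 | 6·3+1·2 = 20
gcd(1,3,4,3,6,1) = 1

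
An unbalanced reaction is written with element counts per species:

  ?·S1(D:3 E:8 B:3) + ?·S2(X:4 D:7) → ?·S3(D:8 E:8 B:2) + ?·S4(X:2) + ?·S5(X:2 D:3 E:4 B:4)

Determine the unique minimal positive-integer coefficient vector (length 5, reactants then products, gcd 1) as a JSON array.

Coefficients: [6, 4, 5, 6, 2]

X: 6·0+4·4 = 16 | 5·0+6·2+2·2 = 16
D: 6·3+4·7 = 46 | 5·8+6·0+2·3 = 46
E: 6·8+4·0 = 48 | 5·8+6·0+2·4 = 48
B: 6·3+4·0 = 18 | 5·2+6·0+2·4 = 18
gcd(6,4,5,6,2) = 1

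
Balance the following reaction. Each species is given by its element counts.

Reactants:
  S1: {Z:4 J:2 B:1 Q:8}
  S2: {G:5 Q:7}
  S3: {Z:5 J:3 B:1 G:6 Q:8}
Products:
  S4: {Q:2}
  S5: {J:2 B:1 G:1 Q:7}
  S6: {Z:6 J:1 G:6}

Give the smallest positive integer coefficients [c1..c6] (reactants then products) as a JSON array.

Z: 1·4+1·0+4·5 = 24 | 6·0+5·0+4·6 = 24
J: 1·2+1·0+4·3 = 14 | 6·0+5·2+4·1 = 14
B: 1·1+1·0+4·1 = 5 | 6·0+5·1+4·0 = 5
G: 1·0+1·5+4·6 = 29 | 6·0+5·1+4·6 = 29
Q: 1·8+1·7+4·8 = 47 | 6·2+5·7+4·0 = 47
gcd(1,1,4,6,5,4) = 1

Coefficients: [1, 1, 4, 6, 5, 4]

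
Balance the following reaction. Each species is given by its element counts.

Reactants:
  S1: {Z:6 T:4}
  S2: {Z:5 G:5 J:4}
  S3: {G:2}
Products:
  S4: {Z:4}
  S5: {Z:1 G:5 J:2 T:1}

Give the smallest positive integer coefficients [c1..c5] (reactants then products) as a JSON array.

Coefficients: [1, 2, 5, 3, 4]

Z: 1·6+2·5+5·0 = 16 | 3·4+4·1 = 16
G: 1·0+2·5+5·2 = 20 | 3·0+4·5 = 20
J: 1·0+2·4+5·0 = 8 | 3·0+4·2 = 8
T: 1·4+2·0+5·0 = 4 | 3·0+4·1 = 4
gcd(1,2,5,3,4) = 1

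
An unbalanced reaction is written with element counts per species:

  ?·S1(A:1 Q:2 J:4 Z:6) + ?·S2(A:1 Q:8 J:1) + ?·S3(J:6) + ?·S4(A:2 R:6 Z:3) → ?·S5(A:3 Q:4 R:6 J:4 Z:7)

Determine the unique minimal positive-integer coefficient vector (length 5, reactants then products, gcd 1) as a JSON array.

Coefficients: [4, 2, 1, 6, 6]

A: 4·1+2·1+1·0+6·2 = 18 | 6·3 = 18
Q: 4·2+2·8+1·0+6·0 = 24 | 6·4 = 24
R: 4·0+2·0+1·0+6·6 = 36 | 6·6 = 36
J: 4·4+2·1+1·6+6·0 = 24 | 6·4 = 24
Z: 4·6+2·0+1·0+6·3 = 42 | 6·7 = 42
gcd(4,2,1,6,6) = 1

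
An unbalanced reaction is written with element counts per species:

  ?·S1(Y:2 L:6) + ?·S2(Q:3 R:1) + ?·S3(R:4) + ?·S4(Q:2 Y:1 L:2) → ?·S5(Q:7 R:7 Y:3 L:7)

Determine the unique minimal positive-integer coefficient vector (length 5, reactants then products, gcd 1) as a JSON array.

Coefficients: [1, 2, 3, 4, 2]

Q: 1·0+2·3+3·0+4·2 = 14 | 2·7 = 14
R: 1·0+2·1+3·4+4·0 = 14 | 2·7 = 14
Y: 1·2+2·0+3·0+4·1 = 6 | 2·3 = 6
L: 1·6+2·0+3·0+4·2 = 14 | 2·7 = 14
gcd(1,2,3,4,2) = 1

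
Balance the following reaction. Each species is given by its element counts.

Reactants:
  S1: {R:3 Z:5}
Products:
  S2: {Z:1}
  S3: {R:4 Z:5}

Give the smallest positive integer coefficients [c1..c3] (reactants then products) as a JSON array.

Coefficients: [4, 5, 3]

R: 4·3 = 12 | 5·0+3·4 = 12
Z: 4·5 = 20 | 5·1+3·5 = 20
gcd(4,5,3) = 1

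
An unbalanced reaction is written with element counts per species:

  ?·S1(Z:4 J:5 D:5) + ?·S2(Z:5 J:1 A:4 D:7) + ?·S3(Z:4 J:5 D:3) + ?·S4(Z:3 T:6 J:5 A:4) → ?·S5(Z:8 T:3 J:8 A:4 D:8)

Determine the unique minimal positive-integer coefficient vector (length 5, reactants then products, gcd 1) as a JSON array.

Z: 3·4+2·5+1·4+2·3 = 32 | 4·8 = 32
T: 3·0+2·0+1·0+2·6 = 12 | 4·3 = 12
J: 3·5+2·1+1·5+2·5 = 32 | 4·8 = 32
A: 3·0+2·4+1·0+2·4 = 16 | 4·4 = 16
D: 3·5+2·7+1·3+2·0 = 32 | 4·8 = 32
gcd(3,2,1,2,4) = 1

Coefficients: [3, 2, 1, 2, 4]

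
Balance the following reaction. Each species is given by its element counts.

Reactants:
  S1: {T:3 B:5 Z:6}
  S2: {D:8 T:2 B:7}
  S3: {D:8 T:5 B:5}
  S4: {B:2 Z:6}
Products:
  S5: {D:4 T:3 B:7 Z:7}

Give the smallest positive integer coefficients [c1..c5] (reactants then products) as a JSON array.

D: 3·0+2·8+1·8+4·0 = 24 | 6·4 = 24
T: 3·3+2·2+1·5+4·0 = 18 | 6·3 = 18
B: 3·5+2·7+1·5+4·2 = 42 | 6·7 = 42
Z: 3·6+2·0+1·0+4·6 = 42 | 6·7 = 42
gcd(3,2,1,4,6) = 1

Coefficients: [3, 2, 1, 4, 6]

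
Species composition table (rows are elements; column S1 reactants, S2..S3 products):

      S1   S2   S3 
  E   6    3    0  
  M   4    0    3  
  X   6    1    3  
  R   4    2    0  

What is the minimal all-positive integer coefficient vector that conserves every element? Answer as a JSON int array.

E: 3·6 = 18 | 6·3+4·0 = 18
M: 3·4 = 12 | 6·0+4·3 = 12
X: 3·6 = 18 | 6·1+4·3 = 18
R: 3·4 = 12 | 6·2+4·0 = 12
gcd(3,6,4) = 1

Coefficients: [3, 6, 4]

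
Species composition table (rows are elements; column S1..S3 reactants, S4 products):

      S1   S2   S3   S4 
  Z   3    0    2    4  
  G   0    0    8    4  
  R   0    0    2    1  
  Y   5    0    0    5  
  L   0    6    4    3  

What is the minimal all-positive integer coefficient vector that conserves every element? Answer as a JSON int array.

Coefficients: [6, 1, 3, 6]

Z: 6·3+1·0+3·2 = 24 | 6·4 = 24
G: 6·0+1·0+3·8 = 24 | 6·4 = 24
R: 6·0+1·0+3·2 = 6 | 6·1 = 6
Y: 6·5+1·0+3·0 = 30 | 6·5 = 30
L: 6·0+1·6+3·4 = 18 | 6·3 = 18
gcd(6,1,3,6) = 1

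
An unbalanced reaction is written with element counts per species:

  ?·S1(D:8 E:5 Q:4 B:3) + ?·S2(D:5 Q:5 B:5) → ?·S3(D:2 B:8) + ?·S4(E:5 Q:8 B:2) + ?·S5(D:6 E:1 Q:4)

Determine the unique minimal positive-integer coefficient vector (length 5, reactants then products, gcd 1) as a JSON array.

D: 2·8+4·5 = 36 | 3·2+1·0+5·6 = 36
E: 2·5+4·0 = 10 | 3·0+1·5+5·1 = 10
Q: 2·4+4·5 = 28 | 3·0+1·8+5·4 = 28
B: 2·3+4·5 = 26 | 3·8+1·2+5·0 = 26
gcd(2,4,3,1,5) = 1

Coefficients: [2, 4, 3, 1, 5]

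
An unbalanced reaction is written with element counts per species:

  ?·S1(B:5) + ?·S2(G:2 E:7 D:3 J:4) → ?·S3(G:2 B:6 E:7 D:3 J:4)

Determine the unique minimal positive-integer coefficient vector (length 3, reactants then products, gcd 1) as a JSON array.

Coefficients: [6, 5, 5]

G: 6·0+5·2 = 10 | 5·2 = 10
B: 6·5+5·0 = 30 | 5·6 = 30
E: 6·0+5·7 = 35 | 5·7 = 35
D: 6·0+5·3 = 15 | 5·3 = 15
J: 6·0+5·4 = 20 | 5·4 = 20
gcd(6,5,5) = 1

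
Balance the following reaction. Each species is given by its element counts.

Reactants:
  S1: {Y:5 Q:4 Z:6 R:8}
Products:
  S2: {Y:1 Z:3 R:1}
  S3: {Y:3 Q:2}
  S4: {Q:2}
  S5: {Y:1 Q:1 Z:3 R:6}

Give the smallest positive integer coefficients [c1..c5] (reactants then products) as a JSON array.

Coefficients: [5, 4, 5, 2, 6]

Y: 5·5 = 25 | 4·1+5·3+2·0+6·1 = 25
Q: 5·4 = 20 | 4·0+5·2+2·2+6·1 = 20
Z: 5·6 = 30 | 4·3+5·0+2·0+6·3 = 30
R: 5·8 = 40 | 4·1+5·0+2·0+6·6 = 40
gcd(5,4,5,2,6) = 1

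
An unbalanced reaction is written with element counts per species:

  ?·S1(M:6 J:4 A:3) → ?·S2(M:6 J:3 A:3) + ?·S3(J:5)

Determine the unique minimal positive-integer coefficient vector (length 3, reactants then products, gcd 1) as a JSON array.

M: 5·6 = 30 | 5·6+1·0 = 30
J: 5·4 = 20 | 5·3+1·5 = 20
A: 5·3 = 15 | 5·3+1·0 = 15
gcd(5,5,1) = 1

Coefficients: [5, 5, 1]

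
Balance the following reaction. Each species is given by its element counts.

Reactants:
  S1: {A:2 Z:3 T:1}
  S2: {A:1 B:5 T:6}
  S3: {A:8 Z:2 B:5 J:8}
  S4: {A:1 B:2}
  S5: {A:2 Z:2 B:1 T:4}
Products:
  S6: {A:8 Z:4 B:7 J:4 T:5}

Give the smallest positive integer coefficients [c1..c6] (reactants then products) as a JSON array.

A: 2·2+1·1+2·8+5·1+3·2 = 32 | 4·8 = 32
Z: 2·3+1·0+2·2+5·0+3·2 = 16 | 4·4 = 16
B: 2·0+1·5+2·5+5·2+3·1 = 28 | 4·7 = 28
J: 2·0+1·0+2·8+5·0+3·0 = 16 | 4·4 = 16
T: 2·1+1·6+2·0+5·0+3·4 = 20 | 4·5 = 20
gcd(2,1,2,5,3,4) = 1

Coefficients: [2, 1, 2, 5, 3, 4]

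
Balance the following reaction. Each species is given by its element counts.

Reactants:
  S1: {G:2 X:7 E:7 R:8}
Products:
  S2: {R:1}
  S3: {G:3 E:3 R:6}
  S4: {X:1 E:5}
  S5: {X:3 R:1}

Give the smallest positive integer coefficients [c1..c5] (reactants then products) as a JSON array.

Coefficients: [3, 6, 2, 3, 6]

G: 3·2 = 6 | 6·0+2·3+3·0+6·0 = 6
X: 3·7 = 21 | 6·0+2·0+3·1+6·3 = 21
E: 3·7 = 21 | 6·0+2·3+3·5+6·0 = 21
R: 3·8 = 24 | 6·1+2·6+3·0+6·1 = 24
gcd(3,6,2,3,6) = 1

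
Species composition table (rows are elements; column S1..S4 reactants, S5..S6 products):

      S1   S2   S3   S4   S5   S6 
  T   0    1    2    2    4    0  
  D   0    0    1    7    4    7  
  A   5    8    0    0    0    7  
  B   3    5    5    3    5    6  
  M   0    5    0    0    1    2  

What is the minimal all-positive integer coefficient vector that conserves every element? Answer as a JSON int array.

T: 1·0+2·1+2·2+5·2 = 16 | 4·4+3·0 = 16
D: 1·0+2·0+2·1+5·7 = 37 | 4·4+3·7 = 37
A: 1·5+2·8+2·0+5·0 = 21 | 4·0+3·7 = 21
B: 1·3+2·5+2·5+5·3 = 38 | 4·5+3·6 = 38
M: 1·0+2·5+2·0+5·0 = 10 | 4·1+3·2 = 10
gcd(1,2,2,5,4,3) = 1

Coefficients: [1, 2, 2, 5, 4, 3]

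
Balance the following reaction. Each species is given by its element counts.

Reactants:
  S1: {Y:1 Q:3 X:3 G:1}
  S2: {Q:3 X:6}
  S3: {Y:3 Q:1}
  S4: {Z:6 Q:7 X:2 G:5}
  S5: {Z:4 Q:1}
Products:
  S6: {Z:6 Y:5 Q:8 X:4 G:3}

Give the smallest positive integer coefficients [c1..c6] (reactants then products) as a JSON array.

Z: 2·0+1·0+6·0+2·6+3·4 = 24 | 4·6 = 24
Y: 2·1+1·0+6·3+2·0+3·0 = 20 | 4·5 = 20
Q: 2·3+1·3+6·1+2·7+3·1 = 32 | 4·8 = 32
X: 2·3+1·6+6·0+2·2+3·0 = 16 | 4·4 = 16
G: 2·1+1·0+6·0+2·5+3·0 = 12 | 4·3 = 12
gcd(2,1,6,2,3,4) = 1

Coefficients: [2, 1, 6, 2, 3, 4]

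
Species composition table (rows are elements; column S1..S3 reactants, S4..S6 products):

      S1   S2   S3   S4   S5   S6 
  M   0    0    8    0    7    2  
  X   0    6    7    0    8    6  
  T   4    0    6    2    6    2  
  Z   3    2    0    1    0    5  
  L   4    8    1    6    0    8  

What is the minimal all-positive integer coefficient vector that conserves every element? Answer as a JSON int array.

M: 4·0+4·0+6·8 = 48 | 5·0+6·7+3·2 = 48
X: 4·0+4·6+6·7 = 66 | 5·0+6·8+3·6 = 66
T: 4·4+4·0+6·6 = 52 | 5·2+6·6+3·2 = 52
Z: 4·3+4·2+6·0 = 20 | 5·1+6·0+3·5 = 20
L: 4·4+4·8+6·1 = 54 | 5·6+6·0+3·8 = 54
gcd(4,4,6,5,6,3) = 1

Coefficients: [4, 4, 6, 5, 6, 3]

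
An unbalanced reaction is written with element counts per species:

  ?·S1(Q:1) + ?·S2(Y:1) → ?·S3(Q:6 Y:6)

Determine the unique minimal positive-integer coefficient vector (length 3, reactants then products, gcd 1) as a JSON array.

Q: 6·1+6·0 = 6 | 1·6 = 6
Y: 6·0+6·1 = 6 | 1·6 = 6
gcd(6,6,1) = 1

Coefficients: [6, 6, 1]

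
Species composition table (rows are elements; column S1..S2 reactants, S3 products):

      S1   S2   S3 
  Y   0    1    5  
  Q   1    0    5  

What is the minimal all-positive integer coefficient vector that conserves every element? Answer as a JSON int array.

Y: 5·0+5·1 = 5 | 1·5 = 5
Q: 5·1+5·0 = 5 | 1·5 = 5
gcd(5,5,1) = 1

Coefficients: [5, 5, 1]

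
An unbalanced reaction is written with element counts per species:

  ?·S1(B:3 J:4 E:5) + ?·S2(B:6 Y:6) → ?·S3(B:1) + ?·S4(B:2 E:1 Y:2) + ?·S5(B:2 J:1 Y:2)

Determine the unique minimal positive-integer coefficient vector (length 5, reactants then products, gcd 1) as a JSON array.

Coefficients: [1, 3, 3, 5, 4]

B: 1·3+3·6 = 21 | 3·1+5·2+4·2 = 21
J: 1·4+3·0 = 4 | 3·0+5·0+4·1 = 4
E: 1·5+3·0 = 5 | 3·0+5·1+4·0 = 5
Y: 1·0+3·6 = 18 | 3·0+5·2+4·2 = 18
gcd(1,3,3,5,4) = 1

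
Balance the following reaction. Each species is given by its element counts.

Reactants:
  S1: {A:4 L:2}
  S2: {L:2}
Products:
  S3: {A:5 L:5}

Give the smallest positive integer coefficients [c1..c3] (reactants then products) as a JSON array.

Coefficients: [5, 5, 4]

A: 5·4+5·0 = 20 | 4·5 = 20
L: 5·2+5·2 = 20 | 4·5 = 20
gcd(5,5,4) = 1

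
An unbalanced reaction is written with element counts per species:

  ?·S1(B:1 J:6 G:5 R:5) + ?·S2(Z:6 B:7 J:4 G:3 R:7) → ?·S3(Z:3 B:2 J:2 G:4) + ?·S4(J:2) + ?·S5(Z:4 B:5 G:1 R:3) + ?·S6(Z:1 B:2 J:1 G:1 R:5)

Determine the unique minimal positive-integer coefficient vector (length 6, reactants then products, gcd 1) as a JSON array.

Z: 1·0+3·6 = 18 | 2·3+5·0+2·4+4·1 = 18
B: 1·1+3·7 = 22 | 2·2+5·0+2·5+4·2 = 22
J: 1·6+3·4 = 18 | 2·2+5·2+2·0+4·1 = 18
G: 1·5+3·3 = 14 | 2·4+5·0+2·1+4·1 = 14
R: 1·5+3·7 = 26 | 2·0+5·0+2·3+4·5 = 26
gcd(1,3,2,5,2,4) = 1

Coefficients: [1, 3, 2, 5, 2, 4]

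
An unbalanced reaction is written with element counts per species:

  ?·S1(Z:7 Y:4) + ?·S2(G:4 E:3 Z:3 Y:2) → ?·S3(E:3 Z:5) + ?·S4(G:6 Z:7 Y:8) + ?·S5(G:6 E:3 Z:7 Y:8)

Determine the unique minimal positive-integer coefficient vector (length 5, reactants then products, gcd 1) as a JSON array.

Coefficients: [5, 6, 5, 3, 1]

G: 5·0+6·4 = 24 | 5·0+3·6+1·6 = 24
E: 5·0+6·3 = 18 | 5·3+3·0+1·3 = 18
Z: 5·7+6·3 = 53 | 5·5+3·7+1·7 = 53
Y: 5·4+6·2 = 32 | 5·0+3·8+1·8 = 32
gcd(5,6,5,3,1) = 1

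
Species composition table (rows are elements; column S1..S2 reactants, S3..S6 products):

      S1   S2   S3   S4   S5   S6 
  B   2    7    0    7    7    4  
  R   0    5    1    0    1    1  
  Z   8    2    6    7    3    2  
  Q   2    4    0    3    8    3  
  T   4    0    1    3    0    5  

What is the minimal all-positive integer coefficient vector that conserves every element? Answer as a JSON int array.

B: 6·2+2·7 = 26 | 6·0+1·7+1·7+3·4 = 26
R: 6·0+2·5 = 10 | 6·1+1·0+1·1+3·1 = 10
Z: 6·8+2·2 = 52 | 6·6+1·7+1·3+3·2 = 52
Q: 6·2+2·4 = 20 | 6·0+1·3+1·8+3·3 = 20
T: 6·4+2·0 = 24 | 6·1+1·3+1·0+3·5 = 24
gcd(6,2,6,1,1,3) = 1

Coefficients: [6, 2, 6, 1, 1, 3]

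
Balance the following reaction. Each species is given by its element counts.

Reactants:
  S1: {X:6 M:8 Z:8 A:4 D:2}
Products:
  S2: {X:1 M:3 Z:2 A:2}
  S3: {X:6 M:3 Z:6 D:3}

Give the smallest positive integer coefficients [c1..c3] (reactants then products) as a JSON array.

X: 3·6 = 18 | 6·1+2·6 = 18
M: 3·8 = 24 | 6·3+2·3 = 24
Z: 3·8 = 24 | 6·2+2·6 = 24
A: 3·4 = 12 | 6·2+2·0 = 12
D: 3·2 = 6 | 6·0+2·3 = 6
gcd(3,6,2) = 1

Coefficients: [3, 6, 2]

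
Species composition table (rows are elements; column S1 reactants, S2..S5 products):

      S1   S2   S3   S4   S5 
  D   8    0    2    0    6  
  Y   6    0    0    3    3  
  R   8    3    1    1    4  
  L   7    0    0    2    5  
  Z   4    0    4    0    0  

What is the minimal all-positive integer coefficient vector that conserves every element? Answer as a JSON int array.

D: 3·8 = 24 | 2·0+3·2+3·0+3·6 = 24
Y: 3·6 = 18 | 2·0+3·0+3·3+3·3 = 18
R: 3·8 = 24 | 2·3+3·1+3·1+3·4 = 24
L: 3·7 = 21 | 2·0+3·0+3·2+3·5 = 21
Z: 3·4 = 12 | 2·0+3·4+3·0+3·0 = 12
gcd(3,2,3,3,3) = 1

Coefficients: [3, 2, 3, 3, 3]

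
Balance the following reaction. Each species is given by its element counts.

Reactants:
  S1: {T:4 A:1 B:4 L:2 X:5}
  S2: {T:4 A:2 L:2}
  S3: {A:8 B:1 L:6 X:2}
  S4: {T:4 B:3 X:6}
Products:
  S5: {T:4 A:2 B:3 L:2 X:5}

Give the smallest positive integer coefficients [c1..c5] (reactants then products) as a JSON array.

Coefficients: [2, 1, 1, 3, 6]

T: 2·4+1·4+1·0+3·4 = 24 | 6·4 = 24
A: 2·1+1·2+1·8+3·0 = 12 | 6·2 = 12
B: 2·4+1·0+1·1+3·3 = 18 | 6·3 = 18
L: 2·2+1·2+1·6+3·0 = 12 | 6·2 = 12
X: 2·5+1·0+1·2+3·6 = 30 | 6·5 = 30
gcd(2,1,1,3,6) = 1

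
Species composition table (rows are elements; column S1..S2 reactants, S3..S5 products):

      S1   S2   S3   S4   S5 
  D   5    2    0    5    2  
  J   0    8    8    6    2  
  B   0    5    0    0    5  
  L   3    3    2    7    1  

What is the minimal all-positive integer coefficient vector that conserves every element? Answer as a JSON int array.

Coefficients: [1, 5, 3, 1, 5]

D: 1·5+5·2 = 15 | 3·0+1·5+5·2 = 15
J: 1·0+5·8 = 40 | 3·8+1·6+5·2 = 40
B: 1·0+5·5 = 25 | 3·0+1·0+5·5 = 25
L: 1·3+5·3 = 18 | 3·2+1·7+5·1 = 18
gcd(1,5,3,1,5) = 1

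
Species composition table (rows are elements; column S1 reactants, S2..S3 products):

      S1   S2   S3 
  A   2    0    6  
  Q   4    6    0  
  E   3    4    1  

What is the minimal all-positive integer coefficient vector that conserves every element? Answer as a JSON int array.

Coefficients: [3, 2, 1]

A: 3·2 = 6 | 2·0+1·6 = 6
Q: 3·4 = 12 | 2·6+1·0 = 12
E: 3·3 = 9 | 2·4+1·1 = 9
gcd(3,2,1) = 1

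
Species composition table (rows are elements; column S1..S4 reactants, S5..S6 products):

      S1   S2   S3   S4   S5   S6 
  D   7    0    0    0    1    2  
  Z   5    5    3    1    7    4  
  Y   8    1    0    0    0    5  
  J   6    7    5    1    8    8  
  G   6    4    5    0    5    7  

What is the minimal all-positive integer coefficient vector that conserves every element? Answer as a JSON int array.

Coefficients: [1, 2, 3, 5, 3, 2]

D: 1·7+2·0+3·0+5·0 = 7 | 3·1+2·2 = 7
Z: 1·5+2·5+3·3+5·1 = 29 | 3·7+2·4 = 29
Y: 1·8+2·1+3·0+5·0 = 10 | 3·0+2·5 = 10
J: 1·6+2·7+3·5+5·1 = 40 | 3·8+2·8 = 40
G: 1·6+2·4+3·5+5·0 = 29 | 3·5+2·7 = 29
gcd(1,2,3,5,3,2) = 1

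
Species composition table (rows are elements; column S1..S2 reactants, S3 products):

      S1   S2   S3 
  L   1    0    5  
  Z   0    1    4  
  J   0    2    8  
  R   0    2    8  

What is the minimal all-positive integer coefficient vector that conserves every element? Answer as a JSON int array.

L: 5·1+4·0 = 5 | 1·5 = 5
Z: 5·0+4·1 = 4 | 1·4 = 4
J: 5·0+4·2 = 8 | 1·8 = 8
R: 5·0+4·2 = 8 | 1·8 = 8
gcd(5,4,1) = 1

Coefficients: [5, 4, 1]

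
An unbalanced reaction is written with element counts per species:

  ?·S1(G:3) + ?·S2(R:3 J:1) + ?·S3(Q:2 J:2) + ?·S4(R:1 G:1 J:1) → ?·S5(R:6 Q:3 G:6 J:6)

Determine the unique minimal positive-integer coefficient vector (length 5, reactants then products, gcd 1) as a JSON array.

Coefficients: [3, 3, 3, 3, 2]

R: 3·0+3·3+3·0+3·1 = 12 | 2·6 = 12
Q: 3·0+3·0+3·2+3·0 = 6 | 2·3 = 6
G: 3·3+3·0+3·0+3·1 = 12 | 2·6 = 12
J: 3·0+3·1+3·2+3·1 = 12 | 2·6 = 12
gcd(3,3,3,3,2) = 1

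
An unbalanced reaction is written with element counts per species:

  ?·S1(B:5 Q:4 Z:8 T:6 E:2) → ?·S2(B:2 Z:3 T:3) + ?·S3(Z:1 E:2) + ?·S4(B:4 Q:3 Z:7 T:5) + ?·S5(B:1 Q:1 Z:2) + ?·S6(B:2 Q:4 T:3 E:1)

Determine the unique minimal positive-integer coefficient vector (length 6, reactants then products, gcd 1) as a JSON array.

B: 5·5 = 25 | 3·2+4·0+3·4+3·1+2·2 = 25
Q: 5·4 = 20 | 3·0+4·0+3·3+3·1+2·4 = 20
Z: 5·8 = 40 | 3·3+4·1+3·7+3·2+2·0 = 40
T: 5·6 = 30 | 3·3+4·0+3·5+3·0+2·3 = 30
E: 5·2 = 10 | 3·0+4·2+3·0+3·0+2·1 = 10
gcd(5,3,4,3,3,2) = 1

Coefficients: [5, 3, 4, 3, 3, 2]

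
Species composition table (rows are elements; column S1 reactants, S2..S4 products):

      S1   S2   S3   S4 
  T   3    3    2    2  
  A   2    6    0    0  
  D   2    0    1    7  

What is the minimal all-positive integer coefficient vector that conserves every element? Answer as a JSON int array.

T: 6·3 = 18 | 2·3+5·2+1·2 = 18
A: 6·2 = 12 | 2·6+5·0+1·0 = 12
D: 6·2 = 12 | 2·0+5·1+1·7 = 12
gcd(6,2,5,1) = 1

Coefficients: [6, 2, 5, 1]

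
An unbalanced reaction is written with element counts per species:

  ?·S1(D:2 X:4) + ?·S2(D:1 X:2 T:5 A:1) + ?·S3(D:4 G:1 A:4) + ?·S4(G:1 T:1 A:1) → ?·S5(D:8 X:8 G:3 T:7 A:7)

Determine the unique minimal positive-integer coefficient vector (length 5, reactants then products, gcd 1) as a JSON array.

D: 3·2+2·1+2·4+4·0 = 16 | 2·8 = 16
X: 3·4+2·2+2·0+4·0 = 16 | 2·8 = 16
G: 3·0+2·0+2·1+4·1 = 6 | 2·3 = 6
T: 3·0+2·5+2·0+4·1 = 14 | 2·7 = 14
A: 3·0+2·1+2·4+4·1 = 14 | 2·7 = 14
gcd(3,2,2,4,2) = 1

Coefficients: [3, 2, 2, 4, 2]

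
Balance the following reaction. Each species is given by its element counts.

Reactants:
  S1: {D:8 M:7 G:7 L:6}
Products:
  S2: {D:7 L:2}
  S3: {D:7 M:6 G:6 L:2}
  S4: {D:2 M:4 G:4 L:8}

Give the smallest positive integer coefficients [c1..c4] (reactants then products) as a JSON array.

D: 6·8 = 48 | 1·7+5·7+3·2 = 48
M: 6·7 = 42 | 1·0+5·6+3·4 = 42
G: 6·7 = 42 | 1·0+5·6+3·4 = 42
L: 6·6 = 36 | 1·2+5·2+3·8 = 36
gcd(6,1,5,3) = 1

Coefficients: [6, 1, 5, 3]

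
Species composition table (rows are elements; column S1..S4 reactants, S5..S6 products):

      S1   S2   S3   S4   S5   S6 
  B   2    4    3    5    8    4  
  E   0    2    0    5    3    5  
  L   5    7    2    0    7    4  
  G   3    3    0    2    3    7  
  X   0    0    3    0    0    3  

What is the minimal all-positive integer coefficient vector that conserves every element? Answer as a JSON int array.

B: 5·2+1·4+2·3+4·5 = 40 | 4·8+2·4 = 40
E: 5·0+1·2+2·0+4·5 = 22 | 4·3+2·5 = 22
L: 5·5+1·7+2·2+4·0 = 36 | 4·7+2·4 = 36
G: 5·3+1·3+2·0+4·2 = 26 | 4·3+2·7 = 26
X: 5·0+1·0+2·3+4·0 = 6 | 4·0+2·3 = 6
gcd(5,1,2,4,4,2) = 1

Coefficients: [5, 1, 2, 4, 4, 2]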